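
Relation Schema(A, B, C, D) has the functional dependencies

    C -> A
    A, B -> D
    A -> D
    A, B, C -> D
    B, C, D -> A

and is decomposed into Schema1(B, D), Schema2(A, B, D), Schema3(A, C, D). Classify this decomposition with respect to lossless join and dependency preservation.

Lossless test (chase): applying each FD to every pair of rows produces no changes in the tableau, so no row becomes fully distinguished — the join is lossy.
Dependency preservation: A, B, C → D; B, C, D → A are not contained in any single fragment, but the restricted closure of each left-hand side across the fragments still reaches the right-hand side; the remaining FDs each lie inside some fragment. All dependencies are preserved.

lossy but dependency-preserving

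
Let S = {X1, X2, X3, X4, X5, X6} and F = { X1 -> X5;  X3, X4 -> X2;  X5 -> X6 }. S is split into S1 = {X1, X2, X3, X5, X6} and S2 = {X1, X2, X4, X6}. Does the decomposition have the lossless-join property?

No

Common attributes: S1 ∩ S2 = {X1, X2, X6}.
Closure of {X1, X2, X6}: X1 → X5 applies, adding X5. So (X1, X2, X6)⁺ = {X1, X2, X5, X6}.
The closure contains neither all of S1 = {X1, X2, X3, X5, X6} nor all of S2 = {X1, X2, X4, X6}, so the common attributes are not a superkey of either fragment. The join is lossy.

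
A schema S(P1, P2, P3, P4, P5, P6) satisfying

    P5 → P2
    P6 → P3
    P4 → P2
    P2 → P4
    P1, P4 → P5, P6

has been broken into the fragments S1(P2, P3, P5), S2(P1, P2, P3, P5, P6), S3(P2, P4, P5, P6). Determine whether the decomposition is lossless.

Yes

Chase test. Columns are P1, P2, P3, P4, P5, P6; row i has aⱼ where attribute j ∈ Si, else bᵢⱼ.
Initial tableau (one row per fragment):
  row 1: b11 a2 a3 b14 a5 b16
  row 2: a1 a2 a3 b24 a5 a6
  row 3: b31 a2 b33 a4 a5 a6
Rows 2 and 3 agree on P6; apply P6→P3 and equate their P3 entries.
Rows 1 and 2 agree on P2; apply P2→P4 and equate their P4 entries.
Rows 1 and 3 agree on P2; apply P2→P4 and equate their P4 entries.
Row 2 is now all distinguished symbols — the join is lossless.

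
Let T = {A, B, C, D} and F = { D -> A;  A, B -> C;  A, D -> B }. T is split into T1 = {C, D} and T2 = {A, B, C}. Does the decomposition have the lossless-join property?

Common attributes: T1 ∩ T2 = {C}.
No dependency enlarges {C}, so (C)⁺ = {C}.
The closure contains neither all of T1 = {C, D} nor all of T2 = {A, B, C}, so the common attributes are not a superkey of either fragment. The join is lossy.

No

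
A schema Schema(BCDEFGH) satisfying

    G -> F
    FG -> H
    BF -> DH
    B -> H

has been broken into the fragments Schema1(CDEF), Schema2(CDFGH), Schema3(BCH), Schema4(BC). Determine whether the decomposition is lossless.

No

Chase test. Columns are BCDEFGH; row i has aⱼ where attribute j ∈ Schemai, else bᵢⱼ.
Initial tableau (one row per fragment):
  row 1: b11 a2 a3 a4 a5 b16 b17
  row 2: b21 a2 a3 b24 a5 a6 a7
  row 3: a1 a2 b33 b34 b35 b36 a7
  row 4: a1 a2 b43 b44 b45 b46 b47
Rows 3 and 4 agree on B; apply B→H and equate their H entries.
No row becomes fully distinguished — the join is lossy.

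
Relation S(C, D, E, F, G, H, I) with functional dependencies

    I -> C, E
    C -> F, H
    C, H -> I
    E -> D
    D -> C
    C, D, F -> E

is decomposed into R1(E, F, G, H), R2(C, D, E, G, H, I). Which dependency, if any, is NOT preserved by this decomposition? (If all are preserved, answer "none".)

none

I → C, E lies within R2.
C → F, H: restricted closure across fragments reaches F, H.
C, H → I lies within R2.
E → D lies within R2.
D → C lies within R2.
C, D, F → E: restricted closure across fragments reaches E.
Every dependency is enforceable on the fragments, so the decomposition is dependency-preserving.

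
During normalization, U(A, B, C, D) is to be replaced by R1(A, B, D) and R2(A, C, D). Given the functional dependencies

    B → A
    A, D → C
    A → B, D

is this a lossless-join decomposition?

Common attributes: R1 ∩ R2 = {A, D}.
Closure of {A, D}: A, D → C applies, adding C; A → B, D applies, adding B. So (A, D)⁺ = {A, B, C, D}.
This closure contains every attribute of R1, so R1 ∩ R2 → R1. The join is lossless.

Yes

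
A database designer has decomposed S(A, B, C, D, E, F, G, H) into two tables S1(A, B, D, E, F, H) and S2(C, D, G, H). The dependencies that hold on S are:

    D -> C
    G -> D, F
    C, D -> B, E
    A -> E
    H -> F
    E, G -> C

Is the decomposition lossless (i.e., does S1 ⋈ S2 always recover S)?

No

Common attributes: S1 ∩ S2 = {D, H}.
Closure of {D, H}: D → C applies, adding C; C, D → B, E applies, adding B, E; H → F applies, adding F. So (D, H)⁺ = {B, C, D, E, F, H}.
The closure contains neither all of S1 = {A, B, D, E, F, H} nor all of S2 = {C, D, G, H}, so the common attributes are not a superkey of either fragment. The join is lossy.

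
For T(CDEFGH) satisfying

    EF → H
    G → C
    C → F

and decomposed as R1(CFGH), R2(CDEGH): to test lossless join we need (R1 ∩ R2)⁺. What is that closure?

R1 ∩ R2 = {CGH}.
C → F applies, adding F
Closure: {CFGH}.

CFGH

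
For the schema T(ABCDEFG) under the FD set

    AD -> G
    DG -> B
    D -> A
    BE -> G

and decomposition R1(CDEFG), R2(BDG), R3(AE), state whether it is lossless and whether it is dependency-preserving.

Lossless test (chase): Rows 1 and 2 agree on DG; apply DG→B and equate their B entries. Rows 1 and 2 agree on D; apply D→A and equate their A entries. No row becomes fully distinguished — the join is lossy.
Dependency preservation: the restricted closure of {D} across the fragments never reaches {A}, so D → A cannot be enforced without a join — not preserved.

lossy and not dependency-preserving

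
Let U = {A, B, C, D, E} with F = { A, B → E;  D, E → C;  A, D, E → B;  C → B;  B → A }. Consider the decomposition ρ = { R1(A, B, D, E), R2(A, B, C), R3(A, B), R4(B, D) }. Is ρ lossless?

No

Chase test. Columns are A, B, C, D, E; row i has aⱼ where attribute j ∈ Ri, else bᵢⱼ.
Initial tableau (one row per fragment):
  row 1: a1 a2 b13 a4 a5
  row 2: a1 a2 a3 b24 b25
  row 3: a1 a2 b33 b34 b35
  row 4: b41 a2 b43 a4 b45
Rows 1 and 2 agree on A, B; apply A, B→E and equate their E entries.
Rows 1 and 3 agree on A, B; apply A, B→E and equate their E entries.
Rows 1 and 4 agree on B; apply B→A and equate their A entries.
Rows 1 and 4 agree on A, B; apply A, B→E and equate their E entries.
Rows 1 and 4 agree on D, E; apply D, E→C and equate their C entries.
No row becomes fully distinguished — the join is lossy.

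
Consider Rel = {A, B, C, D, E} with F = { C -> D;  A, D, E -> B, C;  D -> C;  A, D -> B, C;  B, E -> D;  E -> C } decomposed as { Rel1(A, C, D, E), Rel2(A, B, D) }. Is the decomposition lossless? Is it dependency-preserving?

Lossless test: (A, D)⁺ = {A, B, C, D}, which contains all of one fragment — lossless.
Dependency preservation: A, D, E → B, C; A, D → B, C; B, E → D are not contained in any single fragment, but the restricted closure of each left-hand side across the fragments still reaches the right-hand side; the remaining FDs each lie inside some fragment. All dependencies are preserved.

lossless and dependency-preserving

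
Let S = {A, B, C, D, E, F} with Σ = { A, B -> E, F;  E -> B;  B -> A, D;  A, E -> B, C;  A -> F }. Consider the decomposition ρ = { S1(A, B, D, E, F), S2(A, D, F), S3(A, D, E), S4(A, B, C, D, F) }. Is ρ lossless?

Yes

Chase test. Columns are A, B, C, D, E, F; row i has aⱼ where attribute j ∈ Si, else bᵢⱼ.
Initial tableau (one row per fragment):
  row 1: a1 a2 b13 a4 a5 a6
  row 2: a1 b22 b23 a4 b25 a6
  row 3: a1 b32 b33 a4 a5 b36
  row 4: a1 a2 a3 a4 b45 a6
Rows 1 and 4 agree on A, B; apply A, B→E, F and equate their E, F entries.
Rows 1 and 3 agree on E; apply E→B and equate their B entries.
Rows 1 and 3 agree on A, E; apply A, E→B, C and equate their B, C entries.
Rows 1 and 4 agree on A, E; apply A, E→B, C and equate their B, C entries.
Rows 1 and 3 agree on A; apply A→F and equate their F entries.
Row 1 is now all distinguished symbols — the join is lossless.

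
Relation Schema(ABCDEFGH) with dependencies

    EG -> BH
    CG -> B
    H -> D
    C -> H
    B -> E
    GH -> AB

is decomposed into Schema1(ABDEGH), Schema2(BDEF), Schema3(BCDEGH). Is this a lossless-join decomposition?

No

Chase test. Columns are ABCDEFGH; row i has aⱼ where attribute j ∈ Schemai, else bᵢⱼ.
Initial tableau (one row per fragment):
  row 1: a1 a2 b13 a4 a5 b16 a7 a8
  row 2: b21 a2 b23 a4 a5 a6 b27 b28
  row 3: b31 a2 a3 a4 a5 b36 a7 a8
Rows 1 and 3 agree on GH; apply GH→AB and equate their AB entries.
No row becomes fully distinguished — the join is lossy.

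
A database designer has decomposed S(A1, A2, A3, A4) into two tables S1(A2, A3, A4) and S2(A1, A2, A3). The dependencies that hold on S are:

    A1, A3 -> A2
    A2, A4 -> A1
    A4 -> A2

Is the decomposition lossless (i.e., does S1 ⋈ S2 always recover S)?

Common attributes: S1 ∩ S2 = {A2, A3}.
No dependency enlarges {A2, A3}, so (A2, A3)⁺ = {A2, A3}.
The closure contains neither all of S1 = {A2, A3, A4} nor all of S2 = {A1, A2, A3}, so the common attributes are not a superkey of either fragment. The join is lossy.

No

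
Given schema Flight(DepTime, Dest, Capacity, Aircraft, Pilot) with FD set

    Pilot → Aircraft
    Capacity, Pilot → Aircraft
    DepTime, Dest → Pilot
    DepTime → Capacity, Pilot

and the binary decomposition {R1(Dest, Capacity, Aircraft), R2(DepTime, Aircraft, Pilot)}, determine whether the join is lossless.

Common attributes: R1 ∩ R2 = {Aircraft}.
No dependency enlarges {Aircraft}, so (Aircraft)⁺ = {Aircraft}.
The closure contains neither all of R1 = {Dest, Capacity, Aircraft} nor all of R2 = {DepTime, Aircraft, Pilot}, so the common attributes are not a superkey of either fragment. The join is lossy.

No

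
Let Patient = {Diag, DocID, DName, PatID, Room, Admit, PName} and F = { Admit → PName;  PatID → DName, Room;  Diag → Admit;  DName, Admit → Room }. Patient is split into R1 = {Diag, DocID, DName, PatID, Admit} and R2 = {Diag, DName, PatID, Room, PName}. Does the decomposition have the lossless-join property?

Yes

Common attributes: R1 ∩ R2 = {Diag, DName, PatID}.
Closure of {Diag, DName, PatID}: PatID → DName, Room applies, adding Room; Diag → Admit applies, adding Admit; Admit → PName applies, adding PName. So (Diag, DName, PatID)⁺ = {Diag, DName, PatID, Room, Admit, PName}.
This closure contains every attribute of R2, so R1 ∩ R2 → R2. The join is lossless.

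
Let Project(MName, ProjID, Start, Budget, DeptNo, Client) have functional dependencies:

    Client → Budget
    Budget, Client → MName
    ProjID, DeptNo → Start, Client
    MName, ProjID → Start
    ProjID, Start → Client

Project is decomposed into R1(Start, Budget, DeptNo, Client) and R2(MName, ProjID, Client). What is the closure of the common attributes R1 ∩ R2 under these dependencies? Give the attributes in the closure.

R1 ∩ R2 = {Client}.
Client → Budget applies, adding Budget
Budget, Client → MName applies, adding MName
Closure: {MName, Budget, Client}.

MName, Budget, Client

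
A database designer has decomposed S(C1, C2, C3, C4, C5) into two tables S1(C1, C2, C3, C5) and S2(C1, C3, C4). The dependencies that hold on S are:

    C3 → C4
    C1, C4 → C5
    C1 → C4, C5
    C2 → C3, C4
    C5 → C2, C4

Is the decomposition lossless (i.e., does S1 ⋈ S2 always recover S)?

Common attributes: S1 ∩ S2 = {C1, C3}.
Closure of {C1, C3}: C3 → C4 applies, adding C4; C1, C4 → C5 applies, adding C5; C5 → C2, C4 applies, adding C2. So (C1, C3)⁺ = {C1, C2, C3, C4, C5}.
This closure contains every attribute of S1, so S1 ∩ S2 → S1. The join is lossless.

Yes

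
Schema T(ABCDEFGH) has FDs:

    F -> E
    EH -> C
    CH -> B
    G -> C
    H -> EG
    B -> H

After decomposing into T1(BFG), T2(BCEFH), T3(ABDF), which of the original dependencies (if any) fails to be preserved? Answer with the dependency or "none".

Check G → C: no single fragment contains all of {CG}, and the restricted closure of {G} across the fragments never reaches {C}.
F → E is preserved.
EH → C is preserved.
CH → B is preserved.
H → EG is preserved.
B → H is preserved.

G -> C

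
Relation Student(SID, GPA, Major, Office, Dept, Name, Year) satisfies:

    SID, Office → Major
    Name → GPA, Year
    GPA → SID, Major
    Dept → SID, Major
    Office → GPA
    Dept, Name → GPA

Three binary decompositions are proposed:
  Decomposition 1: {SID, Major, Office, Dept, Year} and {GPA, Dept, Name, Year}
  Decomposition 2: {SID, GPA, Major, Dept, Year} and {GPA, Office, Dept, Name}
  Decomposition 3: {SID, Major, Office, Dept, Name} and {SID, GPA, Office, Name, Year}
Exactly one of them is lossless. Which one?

Decomposition 3

Decomposition 1: common = {Dept, Year}, closure = {SID, Major, Dept, Year} → lossy.
Decomposition 2: common = {GPA, Dept}, closure = {SID, GPA, Major, Dept} → lossy.
Decomposition 3: common = {SID, Office, Name}, closure = {SID, GPA, Major, Office, Name, Year} → lossless.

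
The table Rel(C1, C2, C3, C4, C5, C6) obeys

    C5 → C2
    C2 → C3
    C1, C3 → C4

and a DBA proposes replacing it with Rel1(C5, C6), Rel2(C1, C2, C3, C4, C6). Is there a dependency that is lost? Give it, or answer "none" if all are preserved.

Check C5 → C2: no single fragment contains all of {C2, C5}, and the restricted closure of {C5} across the fragments never reaches {C2}.
C2 → C3 is preserved.
C1, C3 → C4 is preserved.

C5 → C2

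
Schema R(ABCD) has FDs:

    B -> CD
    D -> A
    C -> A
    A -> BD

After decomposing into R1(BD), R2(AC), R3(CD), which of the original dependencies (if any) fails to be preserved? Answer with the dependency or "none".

B → CD: restricted closure across fragments reaches CD.
D → A: restricted closure across fragments reaches A.
C → A lies within R2.
A → BD: restricted closure across fragments reaches BD.
Every dependency is enforceable on the fragments, so the decomposition is dependency-preserving.

none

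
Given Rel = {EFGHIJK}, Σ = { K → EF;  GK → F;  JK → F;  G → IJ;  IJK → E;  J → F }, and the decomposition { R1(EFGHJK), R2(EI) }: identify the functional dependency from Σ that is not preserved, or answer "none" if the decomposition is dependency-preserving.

Check G → IJ: no single fragment contains all of {GIJ}, and the restricted closure of {G} across the fragments never reaches {IJ}.
K → EF is preserved.
GK → F is preserved.
JK → F is preserved.
IJK → E is preserved.
J → F is preserved.

G → IJ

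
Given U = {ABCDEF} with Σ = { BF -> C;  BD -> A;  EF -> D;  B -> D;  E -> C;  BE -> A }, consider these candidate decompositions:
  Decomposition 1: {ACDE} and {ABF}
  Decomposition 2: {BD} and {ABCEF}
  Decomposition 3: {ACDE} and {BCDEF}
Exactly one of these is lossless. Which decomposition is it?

Decomposition 1: common = {A}, closure = {A} → lossy.
Decomposition 2: common = {B}, closure = {ABD} → lossless.
Decomposition 3: common = {CDE}, closure = {CDE} → lossy.

Decomposition 2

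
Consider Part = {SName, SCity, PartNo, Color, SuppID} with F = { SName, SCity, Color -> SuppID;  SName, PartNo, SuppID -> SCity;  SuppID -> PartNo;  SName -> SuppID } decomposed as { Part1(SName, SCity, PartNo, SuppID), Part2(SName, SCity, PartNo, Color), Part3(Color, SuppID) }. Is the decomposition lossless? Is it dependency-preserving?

Lossless test (chase): Rows 1 and 3 agree on SuppID; apply SuppID→PartNo and equate their PartNo entries. Rows 1 and 2 agree on SName; apply SName→SuppID and equate their SuppID entries. Row 2 is now all distinguished symbols — the join is lossless.
Dependency preservation: SName, SCity, Color → SuppID is not contained in any single fragment, but the restricted closure of its left-hand side across the fragments still reaches the right-hand side; the remaining FDs each lie inside some fragment. All dependencies are preserved.

lossless and dependency-preserving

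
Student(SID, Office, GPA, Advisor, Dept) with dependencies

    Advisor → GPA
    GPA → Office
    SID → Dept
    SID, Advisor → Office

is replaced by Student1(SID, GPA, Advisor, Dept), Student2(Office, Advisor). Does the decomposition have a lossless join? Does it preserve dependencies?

Lossless test: (Advisor)⁺ = {Office, GPA, Advisor}, which contains all of one fragment — lossless.
Dependency preservation: the restricted closure of {GPA} across the fragments never reaches {Office}, so GPA → Office cannot be enforced without a join — not preserved.

lossless but not dependency-preserving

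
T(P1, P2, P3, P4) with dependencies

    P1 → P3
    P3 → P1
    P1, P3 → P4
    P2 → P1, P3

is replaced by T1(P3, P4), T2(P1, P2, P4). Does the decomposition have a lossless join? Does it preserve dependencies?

lossy and not dependency-preserving

Lossless test: (P4)⁺ = {P4}, which is a superkey of neither fragment — lossy.
Dependency preservation: the restricted closure of {P1} across the fragments never reaches {P3}, so P1 → P3 cannot be enforced without a join — not preserved.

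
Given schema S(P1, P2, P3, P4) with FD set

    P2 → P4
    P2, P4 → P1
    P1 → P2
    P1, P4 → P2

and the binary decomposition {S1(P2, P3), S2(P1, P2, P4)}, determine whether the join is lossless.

Common attributes: S1 ∩ S2 = {P2}.
Closure of {P2}: P2 → P4 applies, adding P4; P2, P4 → P1 applies, adding P1. So (P2)⁺ = {P1, P2, P4}.
This closure contains every attribute of S2, so S1 ∩ S2 → S2. The join is lossless.

Yes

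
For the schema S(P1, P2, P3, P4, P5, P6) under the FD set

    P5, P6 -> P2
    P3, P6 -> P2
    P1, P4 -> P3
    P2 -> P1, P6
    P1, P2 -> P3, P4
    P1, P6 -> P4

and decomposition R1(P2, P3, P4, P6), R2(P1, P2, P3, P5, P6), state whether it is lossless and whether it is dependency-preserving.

lossless but not dependency-preserving

Lossless test: (P2, P3, P6)⁺ = {P1, P2, P3, P4, P6}, which contains all of one fragment — lossless.
Dependency preservation: the restricted closure of {P1, P4} across the fragments never reaches {P3}, so P1, P4 → P3 cannot be enforced without a join — not preserved.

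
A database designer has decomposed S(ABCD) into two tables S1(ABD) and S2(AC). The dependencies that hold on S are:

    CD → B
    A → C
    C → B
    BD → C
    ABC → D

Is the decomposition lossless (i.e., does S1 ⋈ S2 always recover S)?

Yes

Common attributes: S1 ∩ S2 = {A}.
Closure of {A}: A → C applies, adding C; C → B applies, adding B; ABC → D applies, adding D. So (A)⁺ = {ABCD}.
This closure contains every attribute of S1, so S1 ∩ S2 → S1. The join is lossless.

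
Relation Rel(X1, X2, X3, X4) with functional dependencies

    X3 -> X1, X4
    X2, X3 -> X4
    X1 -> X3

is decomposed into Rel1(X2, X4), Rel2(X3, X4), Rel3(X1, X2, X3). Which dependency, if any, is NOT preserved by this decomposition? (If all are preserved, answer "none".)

X3 → X1, X4: restricted closure across fragments reaches X1, X4.
X2, X3 → X4: restricted closure across fragments reaches X4.
X1 → X3 lies within Rel3.
Every dependency is enforceable on the fragments, so the decomposition is dependency-preserving.

none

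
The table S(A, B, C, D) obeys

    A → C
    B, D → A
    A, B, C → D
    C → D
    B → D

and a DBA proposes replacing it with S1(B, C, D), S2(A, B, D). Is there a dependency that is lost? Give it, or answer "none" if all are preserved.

Check A → C: no single fragment contains all of {A, C}, and the restricted closure of {A} across the fragments never reaches {C}.
B, D → A is preserved.
A, B, C → D is preserved.
C → D is preserved.
B → D is preserved.

A → C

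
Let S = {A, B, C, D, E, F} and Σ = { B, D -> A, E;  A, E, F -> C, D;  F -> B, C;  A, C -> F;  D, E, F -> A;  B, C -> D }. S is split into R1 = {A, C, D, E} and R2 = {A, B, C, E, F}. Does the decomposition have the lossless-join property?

Common attributes: R1 ∩ R2 = {A, C, E}.
Closure of {A, C, E}: A, C → F applies, adding F; A, E, F → C, D applies, adding D; F → B, C applies, adding B. So (A, C, E)⁺ = {A, B, C, D, E, F}.
This closure contains every attribute of R1, so R1 ∩ R2 → R1. The join is lossless.

Yes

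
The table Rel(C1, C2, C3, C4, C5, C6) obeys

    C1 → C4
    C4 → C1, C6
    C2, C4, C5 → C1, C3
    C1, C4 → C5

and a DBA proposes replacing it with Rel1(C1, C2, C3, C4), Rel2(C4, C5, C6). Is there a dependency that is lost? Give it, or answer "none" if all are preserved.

none

C1 → C4 lies within Rel1.
C4 → C1, C6: restricted closure across fragments reaches C1, C6.
C2, C4, C5 → C1, C3: restricted closure across fragments reaches C1, C3.
C1, C4 → C5: restricted closure across fragments reaches C5.
Every dependency is enforceable on the fragments, so the decomposition is dependency-preserving.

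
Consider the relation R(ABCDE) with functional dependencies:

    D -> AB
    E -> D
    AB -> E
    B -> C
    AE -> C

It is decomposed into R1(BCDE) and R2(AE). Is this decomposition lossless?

Common attributes: R1 ∩ R2 = {E}.
Closure of {E}: E → D applies, adding D; D → AB applies, adding AB; B → C applies, adding C. So (E)⁺ = {ABCDE}.
This closure contains every attribute of R1, so R1 ∩ R2 → R1. The join is lossless.

Yes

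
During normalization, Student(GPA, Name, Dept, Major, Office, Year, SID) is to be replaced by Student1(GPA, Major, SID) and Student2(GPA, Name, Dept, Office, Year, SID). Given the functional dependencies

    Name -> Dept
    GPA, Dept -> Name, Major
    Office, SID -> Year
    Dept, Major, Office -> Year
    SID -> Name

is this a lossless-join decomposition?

Yes

Common attributes: Student1 ∩ Student2 = {GPA, SID}.
Closure of {GPA, SID}: SID → Name applies, adding Name; Name → Dept applies, adding Dept; GPA, Dept → Name, Major applies, adding Major. So (GPA, SID)⁺ = {GPA, Name, Dept, Major, SID}.
This closure contains every attribute of Student1, so Student1 ∩ Student2 → Student1. The join is lossless.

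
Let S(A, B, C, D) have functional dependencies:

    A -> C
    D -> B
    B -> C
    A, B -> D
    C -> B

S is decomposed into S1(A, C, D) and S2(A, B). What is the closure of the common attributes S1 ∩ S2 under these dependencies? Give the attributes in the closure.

S1 ∩ S2 = {A}.
A → C applies, adding C
C → B applies, adding B
A, B → D applies, adding D
Closure: {A, B, C, D}.

A, B, C, D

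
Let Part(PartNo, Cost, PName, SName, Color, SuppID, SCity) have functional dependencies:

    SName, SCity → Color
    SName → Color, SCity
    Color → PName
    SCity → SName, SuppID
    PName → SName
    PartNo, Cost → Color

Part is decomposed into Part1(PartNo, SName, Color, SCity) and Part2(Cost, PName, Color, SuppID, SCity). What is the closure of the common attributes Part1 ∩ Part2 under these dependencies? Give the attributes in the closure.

Part1 ∩ Part2 = {Color, SCity}.
Color → PName applies, adding PName
SCity → SName, SuppID applies, adding SName, SuppID
Closure: {PName, SName, Color, SuppID, SCity}.

PName, SName, Color, SuppID, SCity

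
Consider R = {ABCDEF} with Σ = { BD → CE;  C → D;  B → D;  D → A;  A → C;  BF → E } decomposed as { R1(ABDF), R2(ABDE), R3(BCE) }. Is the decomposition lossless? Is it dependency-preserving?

Lossless test (chase): Rows 1 and 2 agree on BD; apply BD→CE and equate their CE entries. Rows 1 and 3 agree on B; apply B→D and equate their D entries. Rows 1 and 3 agree on D; apply D→A and equate their A entries. Rows 1 and 3 agree on A; apply A→C and equate their C entries. Row 1 is now all distinguished symbols — the join is lossless.
Dependency preservation: the restricted closure of {C} across the fragments never reaches {D}, so C → D cannot be enforced without a join — not preserved.

lossless but not dependency-preserving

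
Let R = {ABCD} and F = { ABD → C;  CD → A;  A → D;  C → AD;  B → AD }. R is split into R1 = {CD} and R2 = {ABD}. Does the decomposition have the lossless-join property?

Common attributes: R1 ∩ R2 = {D}.
No dependency enlarges {D}, so (D)⁺ = {D}.
The closure contains neither all of R1 = {CD} nor all of R2 = {ABD}, so the common attributes are not a superkey of either fragment. The join is lossy.

No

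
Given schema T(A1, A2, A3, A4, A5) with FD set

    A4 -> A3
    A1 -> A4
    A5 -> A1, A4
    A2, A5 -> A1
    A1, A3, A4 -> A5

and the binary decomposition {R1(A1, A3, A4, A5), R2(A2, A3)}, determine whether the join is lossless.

No

Common attributes: R1 ∩ R2 = {A3}.
No dependency enlarges {A3}, so (A3)⁺ = {A3}.
The closure contains neither all of R1 = {A1, A3, A4, A5} nor all of R2 = {A2, A3}, so the common attributes are not a superkey of either fragment. The join is lossy.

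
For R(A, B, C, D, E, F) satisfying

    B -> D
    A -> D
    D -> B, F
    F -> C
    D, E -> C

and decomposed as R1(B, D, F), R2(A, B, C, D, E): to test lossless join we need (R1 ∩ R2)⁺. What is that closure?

R1 ∩ R2 = {B, D}.
D → B, F applies, adding F
F → C applies, adding C
Closure: {B, C, D, F}.

B, C, D, F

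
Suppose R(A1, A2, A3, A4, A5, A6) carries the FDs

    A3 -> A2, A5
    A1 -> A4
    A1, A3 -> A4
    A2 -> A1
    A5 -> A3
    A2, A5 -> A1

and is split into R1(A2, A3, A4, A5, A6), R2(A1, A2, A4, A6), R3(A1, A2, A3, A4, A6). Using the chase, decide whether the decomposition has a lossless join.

Chase test. Columns are A1, A2, A3, A4, A5, A6; row i has aⱼ where attribute j ∈ Ri, else bᵢⱼ.
Initial tableau (one row per fragment):
  row 1: b11 a2 a3 a4 a5 a6
  row 2: a1 a2 b23 a4 b25 a6
  row 3: a1 a2 a3 a4 b35 a6
Rows 1 and 3 agree on A3; apply A3→A2, A5 and equate their A2, A5 entries.
Rows 1 and 2 agree on A2; apply A2→A1 and equate their A1 entries.
Row 1 is now all distinguished symbols — the join is lossless.

Yes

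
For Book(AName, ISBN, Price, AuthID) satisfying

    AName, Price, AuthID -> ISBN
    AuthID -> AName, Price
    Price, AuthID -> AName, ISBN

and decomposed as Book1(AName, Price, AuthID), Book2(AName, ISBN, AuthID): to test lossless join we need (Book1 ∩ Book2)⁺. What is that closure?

Book1 ∩ Book2 = {AName, AuthID}.
AuthID → AName, Price applies, adding Price
Price, AuthID → AName, ISBN applies, adding ISBN
Closure: {AName, ISBN, Price, AuthID}.

AName, ISBN, Price, AuthID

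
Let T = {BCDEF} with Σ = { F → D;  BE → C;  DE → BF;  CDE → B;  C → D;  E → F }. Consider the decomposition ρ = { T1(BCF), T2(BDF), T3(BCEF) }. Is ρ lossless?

Yes

Chase test. Columns are BCDEF; row i has aⱼ where attribute j ∈ Ti, else bᵢⱼ.
Initial tableau (one row per fragment):
  row 1: a1 a2 b13 b14 a5
  row 2: a1 b22 a3 b24 a5
  row 3: a1 a2 b33 a4 a5
Rows 1 and 2 agree on F; apply F→D and equate their D entries.
Rows 1 and 3 agree on F; apply F→D and equate their D entries.
Row 3 is now all distinguished symbols — the join is lossless.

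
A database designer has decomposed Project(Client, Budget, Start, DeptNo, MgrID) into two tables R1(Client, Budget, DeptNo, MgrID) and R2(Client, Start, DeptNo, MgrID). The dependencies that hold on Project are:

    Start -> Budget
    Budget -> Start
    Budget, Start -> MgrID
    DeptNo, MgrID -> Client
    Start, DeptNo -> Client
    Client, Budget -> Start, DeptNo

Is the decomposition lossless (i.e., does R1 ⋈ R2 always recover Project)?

Common attributes: R1 ∩ R2 = {Client, DeptNo, MgrID}.
No dependency enlarges {Client, DeptNo, MgrID}, so (Client, DeptNo, MgrID)⁺ = {Client, DeptNo, MgrID}.
The closure contains neither all of R1 = {Client, Budget, DeptNo, MgrID} nor all of R2 = {Client, Start, DeptNo, MgrID}, so the common attributes are not a superkey of either fragment. The join is lossy.

No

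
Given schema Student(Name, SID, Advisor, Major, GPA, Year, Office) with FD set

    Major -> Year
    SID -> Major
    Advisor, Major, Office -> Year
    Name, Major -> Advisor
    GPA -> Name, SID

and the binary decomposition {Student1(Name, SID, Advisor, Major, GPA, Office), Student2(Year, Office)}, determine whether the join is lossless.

Common attributes: Student1 ∩ Student2 = {Office}.
No dependency enlarges {Office}, so (Office)⁺ = {Office}.
The closure contains neither all of Student1 = {Name, SID, Advisor, Major, GPA, Office} nor all of Student2 = {Year, Office}, so the common attributes are not a superkey of either fragment. The join is lossy.

No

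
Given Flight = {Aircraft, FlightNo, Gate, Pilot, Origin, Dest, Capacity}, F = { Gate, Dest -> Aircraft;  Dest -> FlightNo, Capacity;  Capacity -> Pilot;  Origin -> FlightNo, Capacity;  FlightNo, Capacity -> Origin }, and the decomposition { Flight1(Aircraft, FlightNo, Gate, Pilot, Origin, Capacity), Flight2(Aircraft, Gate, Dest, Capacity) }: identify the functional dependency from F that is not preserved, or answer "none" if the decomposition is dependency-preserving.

Check Dest → FlightNo, Capacity: no single fragment contains all of {FlightNo, Dest, Capacity}, and the restricted closure of {Dest} across the fragments never reaches {FlightNo, Capacity}.
Gate, Dest → Aircraft is preserved.
Capacity → Pilot is preserved.
Origin → FlightNo, Capacity is preserved.
FlightNo, Capacity → Origin is preserved.

Dest -> FlightNo, Capacity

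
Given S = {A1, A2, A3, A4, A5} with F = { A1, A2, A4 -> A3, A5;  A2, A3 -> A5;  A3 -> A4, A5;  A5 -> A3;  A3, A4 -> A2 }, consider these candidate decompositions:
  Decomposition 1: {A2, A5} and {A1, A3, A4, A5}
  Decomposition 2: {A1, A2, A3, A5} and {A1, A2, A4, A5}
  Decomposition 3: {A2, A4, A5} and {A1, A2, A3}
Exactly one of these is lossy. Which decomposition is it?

Decomposition 1: common = {A5}, closure = {A2, A3, A4, A5} → lossless.
Decomposition 2: common = {A1, A2, A5}, closure = {A1, A2, A3, A4, A5} → lossless.
Decomposition 3: common = {A2}, closure = {A2} → lossy.

Decomposition 3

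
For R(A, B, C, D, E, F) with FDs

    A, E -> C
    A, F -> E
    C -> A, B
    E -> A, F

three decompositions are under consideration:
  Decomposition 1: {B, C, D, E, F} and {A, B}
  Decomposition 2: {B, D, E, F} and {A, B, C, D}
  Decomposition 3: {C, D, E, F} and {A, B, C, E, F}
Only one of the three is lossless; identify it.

Decomposition 1: common = {B}, closure = {B} → lossy.
Decomposition 2: common = {B, D}, closure = {B, D} → lossy.
Decomposition 3: common = {C, E, F}, closure = {A, B, C, E, F} → lossless.

Decomposition 3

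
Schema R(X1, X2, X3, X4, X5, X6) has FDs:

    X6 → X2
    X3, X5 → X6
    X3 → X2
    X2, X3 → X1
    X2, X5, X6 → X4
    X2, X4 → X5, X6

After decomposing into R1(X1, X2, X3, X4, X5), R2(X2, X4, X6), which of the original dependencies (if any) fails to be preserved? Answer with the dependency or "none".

Check X2, X5, X6 → X4: no single fragment contains all of {X2, X4, X5, X6}, and the restricted closure of {X2, X5, X6} across the fragments never reaches {X4}.
X6 → X2 is preserved.
X3, X5 → X6 is preserved.
X3 → X2 is preserved.
X2, X3 → X1 is preserved.
X2, X4 → X5, X6 is preserved.

X2, X5, X6 → X4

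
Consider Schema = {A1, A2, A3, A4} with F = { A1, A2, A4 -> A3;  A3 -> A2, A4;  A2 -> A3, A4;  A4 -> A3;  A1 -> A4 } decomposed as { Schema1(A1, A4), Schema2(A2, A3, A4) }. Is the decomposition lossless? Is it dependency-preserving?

lossless and dependency-preserving

Lossless test: (A4)⁺ = {A2, A3, A4}, which contains all of one fragment — lossless.
Dependency preservation: A1, A2, A4 → A3 is not contained in any single fragment, but the restricted closure of its left-hand side across the fragments still reaches the right-hand side; the remaining FDs each lie inside some fragment. All dependencies are preserved.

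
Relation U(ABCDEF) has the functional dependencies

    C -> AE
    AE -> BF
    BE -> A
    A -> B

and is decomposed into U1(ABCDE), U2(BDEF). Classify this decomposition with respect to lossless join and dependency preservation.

lossless and dependency-preserving

Lossless test: (BDE)⁺ = {ABDEF}, which contains all of one fragment — lossless.
Dependency preservation: AE → BF is not contained in any single fragment, but the restricted closure of its left-hand side across the fragments still reaches the right-hand side; the remaining FDs each lie inside some fragment. All dependencies are preserved.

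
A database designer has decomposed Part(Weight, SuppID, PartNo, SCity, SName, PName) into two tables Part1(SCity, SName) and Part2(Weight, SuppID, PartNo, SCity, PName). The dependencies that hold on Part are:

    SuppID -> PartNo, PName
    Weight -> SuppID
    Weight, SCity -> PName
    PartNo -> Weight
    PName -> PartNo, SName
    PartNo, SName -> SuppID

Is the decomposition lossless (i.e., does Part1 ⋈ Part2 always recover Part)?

Common attributes: Part1 ∩ Part2 = {SCity}.
No dependency enlarges {SCity}, so (SCity)⁺ = {SCity}.
The closure contains neither all of Part1 = {SCity, SName} nor all of Part2 = {Weight, SuppID, PartNo, SCity, PName}, so the common attributes are not a superkey of either fragment. The join is lossy.

No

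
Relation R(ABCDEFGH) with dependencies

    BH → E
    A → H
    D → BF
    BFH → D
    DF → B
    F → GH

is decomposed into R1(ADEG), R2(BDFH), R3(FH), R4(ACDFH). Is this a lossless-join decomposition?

Chase test. Columns are ABCDEFGH; row i has aⱼ where attribute j ∈ Ri, else bᵢⱼ.
Initial tableau (one row per fragment):
  row 1: a1 b12 b13 a4 a5 b16 a7 b18
  row 2: b21 a2 b23 a4 b25 a6 b27 a8
  row 3: b31 b32 b33 b34 b35 a6 b37 a8
  row 4: a1 b42 a3 a4 b45 a6 b47 a8
Rows 1 and 4 agree on A; apply A→H and equate their H entries.
Rows 1 and 2 agree on D; apply D→BF and equate their BF entries.
Rows 1 and 4 agree on D; apply D→BF and equate their BF entries.
Rows 1 and 2 agree on F; apply F→GH and equate their GH entries.
Rows 1 and 3 agree on F; apply F→GH and equate their GH entries.
Rows 1 and 4 agree on F; apply F→GH and equate their GH entries.
Rows 1 and 2 agree on BH; apply BH→E and equate their E entries.
Rows 1 and 4 agree on BH; apply BH→E and equate their E entries.
Row 4 is now all distinguished symbols — the join is lossless.

Yes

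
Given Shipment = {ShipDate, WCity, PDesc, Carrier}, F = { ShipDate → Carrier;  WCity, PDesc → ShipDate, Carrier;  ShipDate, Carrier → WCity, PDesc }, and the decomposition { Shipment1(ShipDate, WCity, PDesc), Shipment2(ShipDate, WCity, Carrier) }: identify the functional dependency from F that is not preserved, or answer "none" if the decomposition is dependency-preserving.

ShipDate → Carrier lies within Shipment2.
WCity, PDesc → ShipDate, Carrier: restricted closure across fragments reaches ShipDate, Carrier.
ShipDate, Carrier → WCity, PDesc: restricted closure across fragments reaches WCity, PDesc.
Every dependency is enforceable on the fragments, so the decomposition is dependency-preserving.

none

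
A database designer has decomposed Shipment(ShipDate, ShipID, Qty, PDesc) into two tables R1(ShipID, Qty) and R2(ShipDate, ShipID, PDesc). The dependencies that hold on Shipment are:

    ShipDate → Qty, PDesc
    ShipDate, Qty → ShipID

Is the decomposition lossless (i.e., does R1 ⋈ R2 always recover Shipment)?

Common attributes: R1 ∩ R2 = {ShipID}.
No dependency enlarges {ShipID}, so (ShipID)⁺ = {ShipID}.
The closure contains neither all of R1 = {ShipID, Qty} nor all of R2 = {ShipDate, ShipID, PDesc}, so the common attributes are not a superkey of either fragment. The join is lossy.

No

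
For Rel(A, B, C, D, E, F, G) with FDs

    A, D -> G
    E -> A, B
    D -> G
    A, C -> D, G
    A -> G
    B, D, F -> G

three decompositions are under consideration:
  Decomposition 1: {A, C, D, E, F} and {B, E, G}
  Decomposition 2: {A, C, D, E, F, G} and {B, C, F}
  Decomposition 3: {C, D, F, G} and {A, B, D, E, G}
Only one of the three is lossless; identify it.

Decomposition 1: common = {E}, closure = {A, B, E, G} → lossless.
Decomposition 2: common = {C, F}, closure = {C, F} → lossy.
Decomposition 3: common = {D, G}, closure = {D, G} → lossy.

Decomposition 1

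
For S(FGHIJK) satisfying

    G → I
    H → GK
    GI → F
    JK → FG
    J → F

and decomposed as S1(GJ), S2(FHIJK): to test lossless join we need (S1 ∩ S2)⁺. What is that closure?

S1 ∩ S2 = {J}.
J → F applies, adding F
Closure: {FJ}.

FJ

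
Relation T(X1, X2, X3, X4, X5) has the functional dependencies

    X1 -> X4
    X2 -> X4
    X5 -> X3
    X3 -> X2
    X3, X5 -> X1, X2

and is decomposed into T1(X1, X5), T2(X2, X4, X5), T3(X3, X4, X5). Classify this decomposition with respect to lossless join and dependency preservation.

Lossless test (chase): Rows 1 and 2 agree on X5; apply X5→X3 and equate their X3 entries. Rows 1 and 3 agree on X5; apply X5→X3 and equate their X3 entries. Rows 1 and 2 agree on X3; apply X3→X2 and equate their X2 entries. Rows 1 and 3 agree on X3; apply X3→X2 and equate their X2 entries. Rows 1 and 2 agree on X3, X5; apply X3, X5→X1, X2 and equate their X1, X2 entries. Rows 1 and 3 agree on X3, X5; apply X3, X5→X1, X2 and equate their X1, X2 entries. Rows 1 and 2 agree on X1; apply X1→X4 and equate their X4 entries. Row 1 is now all distinguished symbols — the join is lossless.
Dependency preservation: the restricted closure of {X1} across the fragments never reaches {X4}, so X1 → X4 cannot be enforced without a join — not preserved.

lossless but not dependency-preserving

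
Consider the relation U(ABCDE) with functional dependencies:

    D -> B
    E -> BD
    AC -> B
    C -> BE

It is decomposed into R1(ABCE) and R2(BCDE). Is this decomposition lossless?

Common attributes: R1 ∩ R2 = {BCE}.
Closure of {BCE}: E → BD applies, adding D. So (BCE)⁺ = {BCDE}.
This closure contains every attribute of R2, so R1 ∩ R2 → R2. The join is lossless.

Yes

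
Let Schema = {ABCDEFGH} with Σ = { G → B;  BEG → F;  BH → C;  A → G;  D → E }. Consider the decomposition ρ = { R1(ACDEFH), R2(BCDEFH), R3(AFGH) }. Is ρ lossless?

No

Chase test. Columns are ABCDEFGH; row i has aⱼ where attribute j ∈ Ri, else bᵢⱼ.
Initial tableau (one row per fragment):
  row 1: a1 b12 a3 a4 a5 a6 b17 a8
  row 2: b21 a2 a3 a4 a5 a6 b27 a8
  row 3: a1 b32 b33 b34 b35 a6 a7 a8
Rows 1 and 3 agree on A; apply A→G and equate their G entries.
Rows 1 and 3 agree on G; apply G→B and equate their B entries.
Rows 1 and 3 agree on BH; apply BH→C and equate their C entries.
No row becomes fully distinguished — the join is lossy.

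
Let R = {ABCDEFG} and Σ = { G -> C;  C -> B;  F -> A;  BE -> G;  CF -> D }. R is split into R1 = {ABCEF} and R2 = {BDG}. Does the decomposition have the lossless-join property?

Common attributes: R1 ∩ R2 = {B}.
No dependency enlarges {B}, so (B)⁺ = {B}.
The closure contains neither all of R1 = {ABCEF} nor all of R2 = {BDG}, so the common attributes are not a superkey of either fragment. The join is lossy.

No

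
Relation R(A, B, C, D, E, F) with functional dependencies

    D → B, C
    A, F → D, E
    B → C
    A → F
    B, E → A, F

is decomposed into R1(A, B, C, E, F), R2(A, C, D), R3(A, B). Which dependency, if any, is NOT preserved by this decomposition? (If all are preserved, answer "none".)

D → B, C

Check D → B, C: no single fragment contains all of {B, C, D}, and the restricted closure of {D} across the fragments never reaches {B, C}.
A, F → D, E is preserved.
B → C is preserved.
A → F is preserved.
B, E → A, F is preserved.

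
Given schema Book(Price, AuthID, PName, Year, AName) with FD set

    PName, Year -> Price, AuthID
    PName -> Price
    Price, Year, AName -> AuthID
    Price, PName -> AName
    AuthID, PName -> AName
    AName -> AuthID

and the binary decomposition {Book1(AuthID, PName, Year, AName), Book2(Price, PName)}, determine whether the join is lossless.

Yes

Common attributes: Book1 ∩ Book2 = {PName}.
Closure of {PName}: PName → Price applies, adding Price; Price, PName → AName applies, adding AName; AName → AuthID applies, adding AuthID. So (PName)⁺ = {Price, AuthID, PName, AName}.
This closure contains every attribute of Book2, so Book1 ∩ Book2 → Book2. The join is lossless.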